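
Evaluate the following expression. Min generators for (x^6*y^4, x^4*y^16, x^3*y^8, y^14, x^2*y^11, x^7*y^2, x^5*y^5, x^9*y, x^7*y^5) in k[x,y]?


Remove redundant (divisible by others).
x^7*y^5 redundant.
x^4*y^16 redundant.
Min: x^9*y, x^7*y^2, x^6*y^4, x^5*y^5, x^3*y^8, x^2*y^11, y^14
Count=7


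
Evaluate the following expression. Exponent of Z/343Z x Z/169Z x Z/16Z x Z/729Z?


Exponent = lcm of the cyclic orders; pairwise coprime => product.
7^3*13^2*2^4*3^6=343*169*16*729=676127088


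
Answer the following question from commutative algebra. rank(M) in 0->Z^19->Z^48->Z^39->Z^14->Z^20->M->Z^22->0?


Alt sum=0:
(-1)^0*19 + (-1)^1*48 + (-1)^2*39 + (-1)^3*14 + (-1)^4*20 + (-1)^5*? + (-1)^6*22=0
rank(M)=38


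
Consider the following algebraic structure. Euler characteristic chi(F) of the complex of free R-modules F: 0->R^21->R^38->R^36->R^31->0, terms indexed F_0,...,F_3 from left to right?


chi = sum (-1)^i * rank:
(-1)^0*21=21
(-1)^1*38=-38
(-1)^2*36=36
(-1)^3*31=-31
chi=-12


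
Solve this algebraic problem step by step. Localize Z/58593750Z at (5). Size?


5-primary part: 58593750=5^10*6
Size=5^10=9765625


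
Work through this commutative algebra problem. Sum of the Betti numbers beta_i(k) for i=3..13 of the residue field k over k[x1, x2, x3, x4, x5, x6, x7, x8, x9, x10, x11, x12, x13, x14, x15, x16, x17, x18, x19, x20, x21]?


Koszul resolution: beta_i(k)=C(n,i), n=21
C(21,3)=1330, C(21,4)=5985, C(21,5)=20349, C(21,6)=54264, C(21,7)=116280, C(21,8)=203490, C(21,9)=293930, C(21,10)=352716, C(21,11)=352716, C(21,12)=293930, C(21,13)=203490
Sum=1898480


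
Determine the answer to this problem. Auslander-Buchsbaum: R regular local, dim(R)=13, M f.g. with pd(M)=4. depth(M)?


pd+depth=depth(R)=13
depth=13-4=9


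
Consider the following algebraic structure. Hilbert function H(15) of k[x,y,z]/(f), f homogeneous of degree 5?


C(17,2)-C(12,2)=136-66=70


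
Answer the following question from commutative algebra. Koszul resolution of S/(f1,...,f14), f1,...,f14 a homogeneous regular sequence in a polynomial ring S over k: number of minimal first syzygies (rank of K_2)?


Regular sequence => Koszul complex is the minimal free resolution.
Syz_1 minimally generated by Koszul relations f_i*e_j - f_j*e_i (i<j): mu(Syz_1) = beta_2 = C(m,2) = m(m-1)/2
m=14
14*13/2 = 91


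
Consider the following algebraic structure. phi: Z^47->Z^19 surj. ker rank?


rank(ker) = 47-19 = 28


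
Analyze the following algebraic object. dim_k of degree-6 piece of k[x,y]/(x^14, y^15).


k[x,y], I = (x^14, y^15), d = 6
Need i < 14 and d-i < 15.
Range: 0 <= i <= 6.
H(6) = 7


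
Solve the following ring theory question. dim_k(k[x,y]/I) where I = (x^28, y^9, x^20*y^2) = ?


k[x,y]/I, I = (x^28, y^9, x^20*y^2)
Rect: 28x9=252. Corner: (28-20)x(9-2)=56.
dim = 252-56 = 196


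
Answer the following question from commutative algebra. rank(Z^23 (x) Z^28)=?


rank(M(x)N) = rank(M)*rank(N)
23*28 = 644


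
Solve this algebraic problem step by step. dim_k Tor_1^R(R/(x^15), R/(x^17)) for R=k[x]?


Tor_1(R/I,R/J)=(I cap J)/IJ=(x^17)/(x^32)
dim=32-17=min(15,17)=15


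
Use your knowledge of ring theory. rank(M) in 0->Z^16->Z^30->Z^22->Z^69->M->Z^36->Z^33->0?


Alt sum=0:
(-1)^0*16 + (-1)^1*30 + (-1)^2*22 + (-1)^3*69 + (-1)^4*? + (-1)^5*36 + (-1)^6*33=0
rank(M)=64


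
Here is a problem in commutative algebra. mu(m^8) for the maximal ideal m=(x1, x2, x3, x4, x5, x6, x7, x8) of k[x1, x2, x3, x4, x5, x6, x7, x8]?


Graded Nakayama: mu(m^d) = dim_k (m^d/m^(d+1)) = #degree-8 monomials in 8 vars
C(n+d-1,d)=C(15,8)=6435


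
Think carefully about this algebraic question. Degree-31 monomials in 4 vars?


C(d+n-1,n-1)=C(34,3)=5984


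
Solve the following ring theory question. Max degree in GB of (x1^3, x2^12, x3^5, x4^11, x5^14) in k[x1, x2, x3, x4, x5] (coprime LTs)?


Pure powers, coprime LTs => already GB.
Degrees: 3, 12, 5, 11, 14
Max=14


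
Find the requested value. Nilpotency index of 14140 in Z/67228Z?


14140^k mod 67228:
k=1: 14140
k=2: 3528
k=3: 2744
k=4: 9604
k=5: 0
First zero at k = 5


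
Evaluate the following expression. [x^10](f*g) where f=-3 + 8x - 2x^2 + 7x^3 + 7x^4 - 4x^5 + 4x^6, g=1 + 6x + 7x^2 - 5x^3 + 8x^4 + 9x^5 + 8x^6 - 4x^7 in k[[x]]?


[x^10] = sum a_i*b_j, i+j=10
  7*-4=-28
  7*8=56
  -4*9=-36
  4*8=32
Sum=24


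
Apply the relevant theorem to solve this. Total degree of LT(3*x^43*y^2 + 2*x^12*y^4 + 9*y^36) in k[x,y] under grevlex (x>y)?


LT: 3*x^43*y^2
deg_x=43, deg_y=2
Total=43+2=45


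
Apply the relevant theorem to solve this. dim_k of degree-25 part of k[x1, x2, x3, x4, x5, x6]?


C(d+n-1,n-1)=C(30,5)=142506


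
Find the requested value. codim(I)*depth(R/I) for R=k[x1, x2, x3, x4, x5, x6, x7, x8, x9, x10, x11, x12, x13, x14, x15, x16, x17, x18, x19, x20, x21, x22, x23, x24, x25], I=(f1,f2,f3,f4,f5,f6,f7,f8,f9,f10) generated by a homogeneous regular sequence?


codim=10, depth=dim(R/I)=25-10=15
Product=10*15=150


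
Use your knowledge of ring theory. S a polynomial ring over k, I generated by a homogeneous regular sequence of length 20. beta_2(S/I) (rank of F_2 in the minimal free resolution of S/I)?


Regular sequence => Koszul complex is the minimal free resolution.
Syz_1 minimally generated by Koszul relations f_i*e_j - f_j*e_i (i<j): mu(Syz_1) = beta_2 = C(m,2) = m(m-1)/2
m=20
20*19/2 = 190


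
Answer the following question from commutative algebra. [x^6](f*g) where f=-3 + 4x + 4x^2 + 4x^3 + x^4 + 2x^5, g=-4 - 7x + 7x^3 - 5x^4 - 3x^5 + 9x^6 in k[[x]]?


[x^6] = sum a_i*b_j, i+j=6
  -3*9=-27
  4*-3=-12
  4*-5=-20
  4*7=28
  2*-7=-14
Sum=-45


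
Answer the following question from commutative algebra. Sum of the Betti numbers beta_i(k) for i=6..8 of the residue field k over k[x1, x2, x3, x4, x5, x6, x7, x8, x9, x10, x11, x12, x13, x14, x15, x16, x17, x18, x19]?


Koszul resolution: beta_i(k)=C(n,i), n=19
C(19,6)=27132, C(19,7)=50388, C(19,8)=75582
Sum=153102


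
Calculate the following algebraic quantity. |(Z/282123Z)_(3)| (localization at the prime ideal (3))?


3-primary part: 282123=3^8*43
Size=3^8=6561


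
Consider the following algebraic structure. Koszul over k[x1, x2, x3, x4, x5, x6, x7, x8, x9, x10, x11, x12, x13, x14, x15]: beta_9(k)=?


C(n,i)=C(15,9)=5005


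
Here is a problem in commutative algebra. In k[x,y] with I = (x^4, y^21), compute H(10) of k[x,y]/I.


k[x,y], I = (x^4, y^21), d = 10
Need i < 4 and d-i < 21.
Range: 0 <= i <= 3.
H(10) = 4


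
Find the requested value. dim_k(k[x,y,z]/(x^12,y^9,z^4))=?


Basis: x^iy^jz^k, i<12,j<9,k<4
12*9*4=432


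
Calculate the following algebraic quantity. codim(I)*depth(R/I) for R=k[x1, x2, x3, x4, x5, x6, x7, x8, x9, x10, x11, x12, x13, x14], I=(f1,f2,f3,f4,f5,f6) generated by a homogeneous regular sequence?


codim=6, depth=dim(R/I)=14-6=8
Product=6*8=48


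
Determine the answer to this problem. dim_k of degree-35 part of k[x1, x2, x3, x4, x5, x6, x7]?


C(d+n-1,n-1)=C(41,6)=4496388


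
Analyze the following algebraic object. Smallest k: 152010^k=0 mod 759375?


152010^k mod 759375:
k=1: 152010
k=2: 18225
k=3: 182250
k=4: 303750
k=5: 0
First zero at k = 5


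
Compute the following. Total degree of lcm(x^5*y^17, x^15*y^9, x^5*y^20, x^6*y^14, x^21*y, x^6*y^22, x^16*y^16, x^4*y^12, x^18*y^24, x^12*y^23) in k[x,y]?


lcm = componentwise max:
x: max(5,15,5,6,21,6,16,4,18,12)=21
y: max(17,9,20,14,1,22,16,12,24,23)=24
Total=21+24=45


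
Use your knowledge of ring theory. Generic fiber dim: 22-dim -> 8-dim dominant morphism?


dim(fiber)=dim(X)-dim(Y)=22-8=14


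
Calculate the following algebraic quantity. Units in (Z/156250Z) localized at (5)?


Local ring = Z/78125Z.
phi(78125) = 5^6*(5-1) = 62500


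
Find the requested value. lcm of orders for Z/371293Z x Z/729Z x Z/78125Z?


Exponent = lcm of the cyclic orders; pairwise coprime => product.
13^5*3^6*5^7=371293*729*78125=21146296640625


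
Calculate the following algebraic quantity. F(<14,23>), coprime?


gcd(14,23)=1 => F=ab-a-b=14*23-14-23=322-37=285


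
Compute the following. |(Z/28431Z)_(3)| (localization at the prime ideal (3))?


3-primary part: 28431=3^7*13
Size=3^7=2187


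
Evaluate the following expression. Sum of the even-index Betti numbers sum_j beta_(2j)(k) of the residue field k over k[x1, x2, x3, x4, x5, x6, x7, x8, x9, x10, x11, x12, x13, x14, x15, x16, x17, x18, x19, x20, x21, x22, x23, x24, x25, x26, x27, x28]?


Koszul resolution: beta_i(k)=C(n,i), n=28
sum_even C(28,i) = 2^(n-1) = 2^27 = 134217728


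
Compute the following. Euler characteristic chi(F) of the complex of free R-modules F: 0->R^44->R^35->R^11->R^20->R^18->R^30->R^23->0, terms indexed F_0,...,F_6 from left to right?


chi = sum (-1)^i * rank:
(-1)^0*44=44
(-1)^1*35=-35
(-1)^2*11=11
(-1)^3*20=-20
(-1)^4*18=18
(-1)^5*30=-30
(-1)^6*23=23
chi=11


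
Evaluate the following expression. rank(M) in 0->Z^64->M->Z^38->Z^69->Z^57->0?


Alt sum=0:
(-1)^0*64 + (-1)^1*? + (-1)^2*38 + (-1)^3*69 + (-1)^4*57=0
rank(M)=90


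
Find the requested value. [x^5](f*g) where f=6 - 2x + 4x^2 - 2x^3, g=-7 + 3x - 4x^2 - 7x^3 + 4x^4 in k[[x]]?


[x^5] = sum a_i*b_j, i+j=5
  -2*4=-8
  4*-7=-28
  -2*-4=8
Sum=-28


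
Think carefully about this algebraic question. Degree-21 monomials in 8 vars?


C(d+n-1,n-1)=C(28,7)=1184040


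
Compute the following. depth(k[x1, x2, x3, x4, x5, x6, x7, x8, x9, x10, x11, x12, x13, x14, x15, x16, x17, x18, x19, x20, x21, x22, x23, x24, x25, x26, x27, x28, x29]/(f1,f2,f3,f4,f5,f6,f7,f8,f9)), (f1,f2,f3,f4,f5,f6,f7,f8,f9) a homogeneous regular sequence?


depth(R)=29
depth(R/I)=29-9=20


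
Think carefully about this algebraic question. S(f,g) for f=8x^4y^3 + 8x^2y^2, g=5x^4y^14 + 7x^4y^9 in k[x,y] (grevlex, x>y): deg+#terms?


LT(f)=8x^4y^3, LT(g)=5x^4y^14
lcm(LM)=x^4y^14
S(f,g) (scaled by 40 to clear denominators) = 5y^11*f - 8*g = 40x^2y^13 - 56x^4y^9
2 terms, deg 15.
15+2=17


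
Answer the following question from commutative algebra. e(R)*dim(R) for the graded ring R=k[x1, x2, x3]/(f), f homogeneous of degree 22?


e(R)=deg(f)=22, dim(R)=3-1=2
e*dim=22*2=44


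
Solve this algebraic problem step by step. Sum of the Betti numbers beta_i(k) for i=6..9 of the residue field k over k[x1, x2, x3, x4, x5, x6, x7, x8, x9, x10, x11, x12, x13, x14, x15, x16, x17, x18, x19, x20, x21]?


Koszul resolution: beta_i(k)=C(n,i), n=21
C(21,6)=54264, C(21,7)=116280, C(21,8)=203490, C(21,9)=293930
Sum=667964


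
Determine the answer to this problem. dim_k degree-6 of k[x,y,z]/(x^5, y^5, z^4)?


Need i<5, j<5, k<4 with i+j+k=6.
For each i, j ranges over max(0,6-i-3)..min(4,6-i):
  i=0: j in [3,4] -> 2
  i=1: j in [2,4] -> 3
  i=2: j in [1,4] -> 4
  i=3: j in [0,3] -> 4
  i=4: j in [0,2] -> 3
H(6) = 2+3+4+4+3 = 16


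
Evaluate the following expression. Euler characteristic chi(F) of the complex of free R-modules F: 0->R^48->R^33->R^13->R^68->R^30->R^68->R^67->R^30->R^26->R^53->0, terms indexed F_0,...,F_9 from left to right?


chi = sum (-1)^i * rank:
(-1)^0*48=48
(-1)^1*33=-33
(-1)^2*13=13
(-1)^3*68=-68
(-1)^4*30=30
(-1)^5*68=-68
(-1)^6*67=67
(-1)^7*30=-30
(-1)^8*26=26
(-1)^9*53=-53
chi=-68


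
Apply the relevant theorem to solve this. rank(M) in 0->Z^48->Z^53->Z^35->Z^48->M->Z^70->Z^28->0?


Alt sum=0:
(-1)^0*48 + (-1)^1*53 + (-1)^2*35 + (-1)^3*48 + (-1)^4*? + (-1)^5*70 + (-1)^6*28=0
rank(M)=60


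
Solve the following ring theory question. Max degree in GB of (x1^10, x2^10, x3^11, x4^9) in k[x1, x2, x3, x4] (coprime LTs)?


Pure powers, coprime LTs => already GB.
Degrees: 10, 10, 11, 9
Max=11


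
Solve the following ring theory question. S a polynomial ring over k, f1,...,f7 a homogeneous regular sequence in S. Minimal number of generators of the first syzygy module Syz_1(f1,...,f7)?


Regular sequence => Koszul complex is the minimal free resolution.
Syz_1 minimally generated by Koszul relations f_i*e_j - f_j*e_i (i<j): mu(Syz_1) = beta_2 = C(m,2) = m(m-1)/2
m=7
7*6/2 = 21


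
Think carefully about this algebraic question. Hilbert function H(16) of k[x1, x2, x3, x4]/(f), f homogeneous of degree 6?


C(19,3)-C(13,3)=969-286=683


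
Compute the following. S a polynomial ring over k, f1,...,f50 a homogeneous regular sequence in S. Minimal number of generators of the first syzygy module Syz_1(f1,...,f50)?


Regular sequence => Koszul complex is the minimal free resolution.
Syz_1 minimally generated by Koszul relations f_i*e_j - f_j*e_i (i<j): mu(Syz_1) = beta_2 = C(m,2) = m(m-1)/2
m=50
50*49/2 = 1225


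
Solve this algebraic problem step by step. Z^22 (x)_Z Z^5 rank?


rank(M(x)N) = rank(M)*rank(N)
22*5 = 110


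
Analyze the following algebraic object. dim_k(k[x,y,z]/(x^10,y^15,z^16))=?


Basis: x^iy^jz^k, i<10,j<15,k<16
10*15*16=2400


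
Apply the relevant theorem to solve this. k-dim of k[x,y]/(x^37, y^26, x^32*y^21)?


k[x,y]/I, I = (x^37, y^26, x^32*y^21)
Rect: 37x26=962. Corner: (37-32)x(26-21)=25.
dim = 962-25 = 937


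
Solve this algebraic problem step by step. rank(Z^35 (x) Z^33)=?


rank(M(x)N) = rank(M)*rank(N)
35*33 = 1155


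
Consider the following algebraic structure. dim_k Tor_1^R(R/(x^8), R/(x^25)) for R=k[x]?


Tor_1(R/I,R/J)=(I cap J)/IJ=(x^25)/(x^33)
dim=33-25=min(8,25)=8


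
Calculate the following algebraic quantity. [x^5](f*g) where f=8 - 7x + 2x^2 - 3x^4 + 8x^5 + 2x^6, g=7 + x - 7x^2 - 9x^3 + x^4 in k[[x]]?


[x^5] = sum a_i*b_j, i+j=5
  -7*1=-7
  2*-9=-18
  -3*1=-3
  8*7=56
Sum=28


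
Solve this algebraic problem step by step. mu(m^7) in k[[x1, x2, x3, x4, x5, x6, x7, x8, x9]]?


C(n+d-1,d)=C(15,7)=6435


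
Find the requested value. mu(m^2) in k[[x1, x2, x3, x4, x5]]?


C(n+d-1,d)=C(6,2)=15


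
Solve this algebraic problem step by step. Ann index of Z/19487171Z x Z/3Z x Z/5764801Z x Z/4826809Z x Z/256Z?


Exponent = lcm of the cyclic orders; pairwise coprime => product.
11^7*3^1*7^8*13^6*2^8=19487171*3*5764801*4826809*256=416441929565251764125952


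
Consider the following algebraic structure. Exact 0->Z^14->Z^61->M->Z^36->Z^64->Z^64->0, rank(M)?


Alt sum=0:
(-1)^0*14 + (-1)^1*61 + (-1)^2*? + (-1)^3*36 + (-1)^4*64 + (-1)^5*64=0
rank(M)=83


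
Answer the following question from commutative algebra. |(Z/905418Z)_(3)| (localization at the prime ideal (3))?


3-primary part: 905418=3^9*46
Size=3^9=19683


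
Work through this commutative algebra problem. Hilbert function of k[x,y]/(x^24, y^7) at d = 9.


k[x,y], I = (x^24, y^7), d = 9
Need i < 24 and d-i < 7.
Range: 3 <= i <= 9.
H(9) = 7


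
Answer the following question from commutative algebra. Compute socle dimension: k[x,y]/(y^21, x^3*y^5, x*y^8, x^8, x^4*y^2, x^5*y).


Socle = ann(m) = span of standard monomials u with x*u, y*u in I (staircase corners).
Minimal generators: x^8, x^5*y, x^4*y^2, x^3*y^5, x*y^8, y^21
Corners: y^20, x^2y^7, x^3y^4, x^4y, x^7
Socle dim=5


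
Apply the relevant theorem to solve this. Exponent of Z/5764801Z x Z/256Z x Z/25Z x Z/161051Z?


Exponent = lcm of the cyclic orders; pairwise coprime => product.
7^8*2^8*5^2*11^5=5764801*256*25*161051=5941932581446400


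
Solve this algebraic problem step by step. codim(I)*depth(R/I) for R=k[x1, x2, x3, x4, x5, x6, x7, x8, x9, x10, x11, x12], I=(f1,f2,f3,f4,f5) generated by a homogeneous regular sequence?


codim=5, depth=dim(R/I)=12-5=7
Product=5*7=35


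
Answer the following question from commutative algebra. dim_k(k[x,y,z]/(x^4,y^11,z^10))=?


Basis: x^iy^jz^k, i<4,j<11,k<10
4*11*10=440


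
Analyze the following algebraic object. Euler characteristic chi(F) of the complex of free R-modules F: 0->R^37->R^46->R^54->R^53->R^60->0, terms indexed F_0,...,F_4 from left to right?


chi = sum (-1)^i * rank:
(-1)^0*37=37
(-1)^1*46=-46
(-1)^2*54=54
(-1)^3*53=-53
(-1)^4*60=60
chi=52


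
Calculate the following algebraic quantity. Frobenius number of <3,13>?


gcd(3,13)=1 => F=ab-a-b=3*13-3-13=39-16=23


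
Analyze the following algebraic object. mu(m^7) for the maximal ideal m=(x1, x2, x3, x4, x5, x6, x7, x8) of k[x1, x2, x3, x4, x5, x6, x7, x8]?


Graded Nakayama: mu(m^d) = dim_k (m^d/m^(d+1)) = #degree-7 monomials in 8 vars
C(n+d-1,d)=C(14,7)=3432


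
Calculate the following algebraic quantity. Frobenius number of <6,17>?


gcd(6,17)=1 => F=ab-a-b=6*17-6-17=102-23=79


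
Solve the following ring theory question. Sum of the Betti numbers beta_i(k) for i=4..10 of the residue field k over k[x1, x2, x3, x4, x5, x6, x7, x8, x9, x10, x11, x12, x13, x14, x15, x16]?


Koszul resolution: beta_i(k)=C(n,i), n=16
C(16,4)=1820, C(16,5)=4368, C(16,6)=8008, C(16,7)=11440, C(16,8)=12870, C(16,9)=11440, C(16,10)=8008
Sum=57954


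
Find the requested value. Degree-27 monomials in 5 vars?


C(d+n-1,n-1)=C(31,4)=31465


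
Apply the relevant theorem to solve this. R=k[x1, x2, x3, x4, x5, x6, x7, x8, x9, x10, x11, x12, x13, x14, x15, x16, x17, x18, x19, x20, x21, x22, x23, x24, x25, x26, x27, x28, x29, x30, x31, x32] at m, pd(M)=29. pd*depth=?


pd+depth=32
depth=32-29=3
pd*depth=29*3=87


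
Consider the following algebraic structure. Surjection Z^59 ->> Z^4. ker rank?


rank(ker) = 59-4 = 55


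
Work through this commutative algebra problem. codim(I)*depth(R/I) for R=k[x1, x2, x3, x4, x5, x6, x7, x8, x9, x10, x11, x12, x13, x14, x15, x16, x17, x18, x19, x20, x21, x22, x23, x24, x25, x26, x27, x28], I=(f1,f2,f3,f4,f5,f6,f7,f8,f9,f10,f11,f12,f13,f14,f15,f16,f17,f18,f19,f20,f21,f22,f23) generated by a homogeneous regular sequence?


codim=23, depth=dim(R/I)=28-23=5
Product=23*5=115


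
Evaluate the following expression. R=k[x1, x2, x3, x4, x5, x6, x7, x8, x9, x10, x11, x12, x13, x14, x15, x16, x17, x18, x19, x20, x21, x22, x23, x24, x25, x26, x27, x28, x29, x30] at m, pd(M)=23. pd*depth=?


pd+depth=30
depth=30-23=7
pd*depth=23*7=161


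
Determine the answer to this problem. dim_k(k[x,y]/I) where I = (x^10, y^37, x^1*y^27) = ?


k[x,y]/I, I = (x^10, y^37, x^1*y^27)
Rect: 10x37=370. Corner: (10-1)x(37-27)=90.
dim = 370-90 = 280


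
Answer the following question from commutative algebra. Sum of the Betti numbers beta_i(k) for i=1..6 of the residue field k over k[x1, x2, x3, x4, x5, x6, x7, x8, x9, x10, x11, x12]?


Koszul resolution: beta_i(k)=C(n,i), n=12
C(12,1)=12, C(12,2)=66, C(12,3)=220, C(12,4)=495, C(12,5)=792, C(12,6)=924
Sum=2509


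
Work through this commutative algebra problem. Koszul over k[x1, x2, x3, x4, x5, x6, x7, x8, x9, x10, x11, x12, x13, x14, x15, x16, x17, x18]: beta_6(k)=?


C(n,i)=C(18,6)=18564


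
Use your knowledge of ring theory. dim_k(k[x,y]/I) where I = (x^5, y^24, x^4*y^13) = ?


k[x,y]/I, I = (x^5, y^24, x^4*y^13)
Rect: 5x24=120. Corner: (5-4)x(24-13)=11.
dim = 120-11 = 109


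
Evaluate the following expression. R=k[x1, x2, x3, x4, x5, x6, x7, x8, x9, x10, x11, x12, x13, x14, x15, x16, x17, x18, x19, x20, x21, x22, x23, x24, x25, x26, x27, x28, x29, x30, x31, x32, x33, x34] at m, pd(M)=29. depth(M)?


pd+depth=depth(R)=34
depth=34-29=5


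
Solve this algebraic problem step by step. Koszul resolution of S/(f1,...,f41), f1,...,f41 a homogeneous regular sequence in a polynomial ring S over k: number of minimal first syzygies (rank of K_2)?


Regular sequence => Koszul complex is the minimal free resolution.
Syz_1 minimally generated by Koszul relations f_i*e_j - f_j*e_i (i<j): mu(Syz_1) = beta_2 = C(m,2) = m(m-1)/2
m=41
41*40/2 = 820


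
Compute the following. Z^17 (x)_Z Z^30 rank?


rank(M(x)N) = rank(M)*rank(N)
17*30 = 510


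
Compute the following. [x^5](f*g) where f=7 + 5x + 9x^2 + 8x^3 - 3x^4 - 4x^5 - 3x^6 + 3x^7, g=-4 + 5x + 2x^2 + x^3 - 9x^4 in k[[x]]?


[x^5] = sum a_i*b_j, i+j=5
  5*-9=-45
  9*1=9
  8*2=16
  -3*5=-15
  -4*-4=16
Sum=-19


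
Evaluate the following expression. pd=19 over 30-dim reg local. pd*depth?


pd+depth=30
depth=30-19=11
pd*depth=19*11=209


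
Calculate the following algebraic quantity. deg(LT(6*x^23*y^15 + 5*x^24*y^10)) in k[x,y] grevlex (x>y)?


LT: 6*x^23*y^15
deg_x=23, deg_y=15
Total=23+15=38


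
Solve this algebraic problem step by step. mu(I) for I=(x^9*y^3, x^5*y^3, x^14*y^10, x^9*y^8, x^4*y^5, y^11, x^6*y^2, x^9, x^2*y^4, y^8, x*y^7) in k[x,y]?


Remove redundant (divisible by others).
x^9*y^8 redundant.
y^11 redundant.
x^9*y^3 redundant.
x^4*y^5 redundant.
x^14*y^10 redundant.
Min: x^9, x^6*y^2, x^5*y^3, x^2*y^4, x*y^7, y^8
Count=6


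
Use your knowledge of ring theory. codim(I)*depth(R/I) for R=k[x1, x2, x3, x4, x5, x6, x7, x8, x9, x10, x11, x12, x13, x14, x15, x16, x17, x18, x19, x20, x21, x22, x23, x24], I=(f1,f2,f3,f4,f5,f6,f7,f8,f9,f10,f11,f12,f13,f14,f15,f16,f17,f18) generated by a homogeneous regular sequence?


codim=18, depth=dim(R/I)=24-18=6
Product=18*6=108


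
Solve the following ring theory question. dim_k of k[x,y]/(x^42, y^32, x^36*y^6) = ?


k[x,y]/I, I = (x^42, y^32, x^36*y^6)
Rect: 42x32=1344. Corner: (42-36)x(32-6)=156.
dim = 1344-156 = 1188


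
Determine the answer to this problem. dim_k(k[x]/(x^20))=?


Basis: 1,x,...,x^19
dim=20


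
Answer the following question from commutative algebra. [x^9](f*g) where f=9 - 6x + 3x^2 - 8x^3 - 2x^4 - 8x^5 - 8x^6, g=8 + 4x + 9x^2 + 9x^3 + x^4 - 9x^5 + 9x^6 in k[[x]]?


[x^9] = sum a_i*b_j, i+j=9
  -8*9=-72
  -2*-9=18
  -8*1=-8
  -8*9=-72
Sum=-134


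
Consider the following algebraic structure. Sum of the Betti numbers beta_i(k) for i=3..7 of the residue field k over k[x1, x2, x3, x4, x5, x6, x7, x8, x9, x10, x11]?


Koszul resolution: beta_i(k)=C(n,i), n=11
C(11,3)=165, C(11,4)=330, C(11,5)=462, C(11,6)=462, C(11,7)=330
Sum=1749


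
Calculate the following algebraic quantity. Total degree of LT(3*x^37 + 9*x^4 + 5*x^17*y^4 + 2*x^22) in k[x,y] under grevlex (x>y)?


LT: 3*x^37
deg_x=37, deg_y=0
Total=37+0=37


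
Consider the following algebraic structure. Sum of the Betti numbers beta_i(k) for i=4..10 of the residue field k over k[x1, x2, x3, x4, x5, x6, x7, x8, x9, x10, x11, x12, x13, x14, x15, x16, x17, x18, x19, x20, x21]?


Koszul resolution: beta_i(k)=C(n,i), n=21
C(21,4)=5985, C(21,5)=20349, C(21,6)=54264, C(21,7)=116280, C(21,8)=203490, C(21,9)=293930, C(21,10)=352716
Sum=1047014


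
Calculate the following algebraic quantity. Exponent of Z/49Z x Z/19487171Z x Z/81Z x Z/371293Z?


Exponent = lcm of the cyclic orders; pairwise coprime => product.
7^2*11^7*3^4*13^5=49*19487171*81*371293=28717501772766807


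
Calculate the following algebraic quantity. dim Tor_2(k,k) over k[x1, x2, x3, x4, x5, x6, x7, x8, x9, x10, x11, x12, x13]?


Koszul: C(n,i)=C(13,2)=78


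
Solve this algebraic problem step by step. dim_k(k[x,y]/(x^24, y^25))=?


Basis: x^i*y^j, i<24, j<25
24*25=600


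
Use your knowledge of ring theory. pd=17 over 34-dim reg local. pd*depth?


pd+depth=34
depth=34-17=17
pd*depth=17*17=289


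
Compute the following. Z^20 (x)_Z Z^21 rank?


rank(M(x)N) = rank(M)*rank(N)
20*21 = 420


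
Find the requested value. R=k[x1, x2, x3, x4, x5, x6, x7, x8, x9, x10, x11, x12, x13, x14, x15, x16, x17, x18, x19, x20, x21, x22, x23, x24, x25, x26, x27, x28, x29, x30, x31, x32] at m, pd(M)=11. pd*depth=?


pd+depth=32
depth=32-11=21
pd*depth=11*21=231


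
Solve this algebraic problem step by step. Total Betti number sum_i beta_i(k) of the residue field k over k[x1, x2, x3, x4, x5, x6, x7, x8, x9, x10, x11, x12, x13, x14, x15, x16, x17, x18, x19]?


Koszul resolution: beta_i(k)=C(n,i), n=19
sum_i C(19,i) = 2^19 = 524288


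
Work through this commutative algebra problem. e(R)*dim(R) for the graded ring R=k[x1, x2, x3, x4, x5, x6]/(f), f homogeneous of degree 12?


e(R)=deg(f)=12, dim(R)=6-1=5
e*dim=12*5=60


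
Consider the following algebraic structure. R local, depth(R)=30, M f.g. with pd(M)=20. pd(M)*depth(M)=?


pd+depth=30
depth=30-20=10
pd*depth=20*10=200


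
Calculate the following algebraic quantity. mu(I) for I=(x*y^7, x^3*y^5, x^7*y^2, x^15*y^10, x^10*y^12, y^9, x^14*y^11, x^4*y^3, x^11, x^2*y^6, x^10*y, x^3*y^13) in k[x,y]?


Remove redundant (divisible by others).
x^15*y^10 redundant.
x^3*y^13 redundant.
x^14*y^11 redundant.
x^10*y^12 redundant.
Min: x^11, x^10*y, x^7*y^2, x^4*y^3, x^3*y^5, x^2*y^6, x*y^7, y^9
Count=8


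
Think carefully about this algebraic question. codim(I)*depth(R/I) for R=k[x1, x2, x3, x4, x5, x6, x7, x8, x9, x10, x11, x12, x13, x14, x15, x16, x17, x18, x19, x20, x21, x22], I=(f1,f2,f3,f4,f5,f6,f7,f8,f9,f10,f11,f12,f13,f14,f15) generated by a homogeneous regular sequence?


codim=15, depth=dim(R/I)=22-15=7
Product=15*7=105


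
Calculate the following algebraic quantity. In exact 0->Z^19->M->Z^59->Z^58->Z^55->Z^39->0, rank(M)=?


Alt sum=0:
(-1)^0*19 + (-1)^1*? + (-1)^2*59 + (-1)^3*58 + (-1)^4*55 + (-1)^5*39=0
rank(M)=36


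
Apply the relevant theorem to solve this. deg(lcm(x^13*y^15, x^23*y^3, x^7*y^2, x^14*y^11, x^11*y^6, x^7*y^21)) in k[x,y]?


lcm = componentwise max:
x: max(13,23,7,14,11,7)=23
y: max(15,3,2,11,6,21)=21
Total=23+21=44


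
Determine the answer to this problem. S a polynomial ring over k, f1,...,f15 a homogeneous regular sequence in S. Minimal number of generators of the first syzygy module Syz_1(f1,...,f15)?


Regular sequence => Koszul complex is the minimal free resolution.
Syz_1 minimally generated by Koszul relations f_i*e_j - f_j*e_i (i<j): mu(Syz_1) = beta_2 = C(m,2) = m(m-1)/2
m=15
15*14/2 = 105


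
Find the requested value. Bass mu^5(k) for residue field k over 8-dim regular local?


C(n,i)=C(8,5)=56


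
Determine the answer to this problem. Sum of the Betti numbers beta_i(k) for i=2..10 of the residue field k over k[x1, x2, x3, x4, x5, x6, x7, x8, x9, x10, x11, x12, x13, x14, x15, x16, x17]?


Koszul resolution: beta_i(k)=C(n,i), n=17
C(17,2)=136, C(17,3)=680, C(17,4)=2380, C(17,5)=6188, C(17,6)=12376, C(17,7)=19448, C(17,8)=24310, C(17,9)=24310, C(17,10)=19448
Sum=109276


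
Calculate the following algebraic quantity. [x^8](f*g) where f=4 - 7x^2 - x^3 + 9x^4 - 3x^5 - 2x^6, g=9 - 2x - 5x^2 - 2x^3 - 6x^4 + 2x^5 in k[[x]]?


[x^8] = sum a_i*b_j, i+j=8
  -1*2=-2
  9*-6=-54
  -3*-2=6
  -2*-5=10
Sum=-40


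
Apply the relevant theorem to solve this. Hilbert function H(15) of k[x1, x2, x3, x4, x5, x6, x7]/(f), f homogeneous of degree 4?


C(21,6)-C(17,6)=54264-12376=41888


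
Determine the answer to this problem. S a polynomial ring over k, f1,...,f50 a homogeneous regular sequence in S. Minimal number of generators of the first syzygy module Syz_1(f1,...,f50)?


Regular sequence => Koszul complex is the minimal free resolution.
Syz_1 minimally generated by Koszul relations f_i*e_j - f_j*e_i (i<j): mu(Syz_1) = beta_2 = C(m,2) = m(m-1)/2
m=50
50*49/2 = 1225


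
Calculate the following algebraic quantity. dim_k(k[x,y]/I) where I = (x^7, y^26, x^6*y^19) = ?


k[x,y]/I, I = (x^7, y^26, x^6*y^19)
Rect: 7x26=182. Corner: (7-6)x(26-19)=7.
dim = 182-7 = 175


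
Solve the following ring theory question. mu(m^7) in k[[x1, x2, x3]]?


C(n+d-1,d)=C(9,7)=36


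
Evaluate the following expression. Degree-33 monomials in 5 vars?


C(d+n-1,n-1)=C(37,4)=66045


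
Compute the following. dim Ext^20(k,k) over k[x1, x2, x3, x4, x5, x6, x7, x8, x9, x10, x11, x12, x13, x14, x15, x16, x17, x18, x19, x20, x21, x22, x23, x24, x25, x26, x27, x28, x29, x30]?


C(n,i)=C(30,20)=30045015


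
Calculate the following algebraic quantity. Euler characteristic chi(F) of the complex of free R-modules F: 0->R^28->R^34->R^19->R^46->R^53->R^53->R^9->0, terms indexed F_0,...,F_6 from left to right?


chi = sum (-1)^i * rank:
(-1)^0*28=28
(-1)^1*34=-34
(-1)^2*19=19
(-1)^3*46=-46
(-1)^4*53=53
(-1)^5*53=-53
(-1)^6*9=9
chi=-24


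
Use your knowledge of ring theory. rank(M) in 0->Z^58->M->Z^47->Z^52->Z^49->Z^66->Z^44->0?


Alt sum=0:
(-1)^0*58 + (-1)^1*? + (-1)^2*47 + (-1)^3*52 + (-1)^4*49 + (-1)^5*66 + (-1)^6*44=0
rank(M)=80


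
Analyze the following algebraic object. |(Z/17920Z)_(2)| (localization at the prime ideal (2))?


2-primary part: 17920=2^9*35
Size=2^9=512


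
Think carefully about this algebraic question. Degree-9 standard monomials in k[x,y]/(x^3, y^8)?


k[x,y], I = (x^3, y^8), d = 9
Need i < 3 and d-i < 8.
Range: 2 <= i <= 2.
H(9) = 1


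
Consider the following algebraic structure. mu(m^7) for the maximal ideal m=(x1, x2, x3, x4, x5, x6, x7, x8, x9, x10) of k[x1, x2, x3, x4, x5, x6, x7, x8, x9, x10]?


Graded Nakayama: mu(m^d) = dim_k (m^d/m^(d+1)) = #degree-7 monomials in 10 vars
C(n+d-1,d)=C(16,7)=11440


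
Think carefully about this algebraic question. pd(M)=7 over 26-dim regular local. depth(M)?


pd+depth=depth(R)=26
depth=26-7=19


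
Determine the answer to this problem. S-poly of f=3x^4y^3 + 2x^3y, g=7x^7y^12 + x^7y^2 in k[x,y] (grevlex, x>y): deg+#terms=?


LT(f)=3x^4y^3, LT(g)=7x^7y^12
lcm(LM)=x^7y^12
S(f,g) (scaled by 21 to clear denominators) = 7x^3y^9*f - 3*g = 14x^6y^10 - 3x^7y^2
2 terms, deg 16.
16+2=18


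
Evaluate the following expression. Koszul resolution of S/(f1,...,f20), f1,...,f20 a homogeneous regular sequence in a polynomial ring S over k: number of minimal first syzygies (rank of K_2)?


Regular sequence => Koszul complex is the minimal free resolution.
Syz_1 minimally generated by Koszul relations f_i*e_j - f_j*e_i (i<j): mu(Syz_1) = beta_2 = C(m,2) = m(m-1)/2
m=20
20*19/2 = 190


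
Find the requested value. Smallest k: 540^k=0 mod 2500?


540^k mod 2500:
k=1: 540
k=2: 1600
k=3: 1500
k=4: 0
First zero at k = 4


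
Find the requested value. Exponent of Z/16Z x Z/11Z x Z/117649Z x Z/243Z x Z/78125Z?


Exponent = lcm of the cyclic orders; pairwise coprime => product.
2^4*11^1*7^6*3^5*5^7=16*11*117649*243*78125=393094721250000


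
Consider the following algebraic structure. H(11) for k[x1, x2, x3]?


C(d+n-1,n-1)=C(13,2)=78


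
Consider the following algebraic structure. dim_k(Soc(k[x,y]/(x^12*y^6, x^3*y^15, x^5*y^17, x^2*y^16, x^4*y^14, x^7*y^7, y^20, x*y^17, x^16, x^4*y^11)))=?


Socle = ann(m) = span of standard monomials u with x*u, y*u in I (staircase corners).
Redundant generators: x^5*y^17, x^4*y^14
Minimal generators: x^16, x^12*y^6, x^7*y^7, x^4*y^11, x^3*y^15, x^2*y^16, x*y^17, y^20
Corners: y^19, xy^16, x^2y^15, x^3y^14, x^6y^10, x^11y^6, x^15y^5
Socle dim=7


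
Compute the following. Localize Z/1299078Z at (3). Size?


3-primary part: 1299078=3^10*22
Size=3^10=59049


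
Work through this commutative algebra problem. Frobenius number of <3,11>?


gcd(3,11)=1 => F=ab-a-b=3*11-3-11=33-14=19


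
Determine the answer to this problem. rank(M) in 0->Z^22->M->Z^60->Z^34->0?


Alt sum=0:
(-1)^0*22 + (-1)^1*? + (-1)^2*60 + (-1)^3*34=0
rank(M)=48


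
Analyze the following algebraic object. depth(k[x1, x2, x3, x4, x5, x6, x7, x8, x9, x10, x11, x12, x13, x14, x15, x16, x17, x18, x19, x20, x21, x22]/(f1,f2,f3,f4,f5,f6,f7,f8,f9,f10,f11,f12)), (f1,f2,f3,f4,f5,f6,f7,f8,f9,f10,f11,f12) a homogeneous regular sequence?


depth(R)=22
depth(R/I)=22-12=10


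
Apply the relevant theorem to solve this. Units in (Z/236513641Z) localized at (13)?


Local ring = Z/4826809Z.
phi(4826809) = 13^5*(13-1) = 4455516


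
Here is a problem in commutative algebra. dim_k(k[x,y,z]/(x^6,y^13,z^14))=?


Basis: x^iy^jz^k, i<6,j<13,k<14
6*13*14=1092


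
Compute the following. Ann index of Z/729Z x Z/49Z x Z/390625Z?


Exponent = lcm of the cyclic orders; pairwise coprime => product.
3^6*7^2*5^8=729*49*390625=13953515625


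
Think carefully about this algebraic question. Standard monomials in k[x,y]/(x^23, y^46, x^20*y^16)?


k[x,y]/I, I = (x^23, y^46, x^20*y^16)
Rect: 23x46=1058. Corner: (23-20)x(46-16)=90.
dim = 1058-90 = 968


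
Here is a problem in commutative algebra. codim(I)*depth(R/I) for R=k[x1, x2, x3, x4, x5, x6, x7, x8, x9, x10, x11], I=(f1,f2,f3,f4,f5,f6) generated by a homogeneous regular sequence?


codim=6, depth=dim(R/I)=11-6=5
Product=6*5=30


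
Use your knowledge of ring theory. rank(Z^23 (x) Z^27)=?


rank(M(x)N) = rank(M)*rank(N)
23*27 = 621


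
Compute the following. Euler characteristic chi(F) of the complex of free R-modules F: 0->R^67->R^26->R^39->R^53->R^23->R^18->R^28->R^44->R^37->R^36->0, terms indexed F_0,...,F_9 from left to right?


chi = sum (-1)^i * rank:
(-1)^0*67=67
(-1)^1*26=-26
(-1)^2*39=39
(-1)^3*53=-53
(-1)^4*23=23
(-1)^5*18=-18
(-1)^6*28=28
(-1)^7*44=-44
(-1)^8*37=37
(-1)^9*36=-36
chi=17


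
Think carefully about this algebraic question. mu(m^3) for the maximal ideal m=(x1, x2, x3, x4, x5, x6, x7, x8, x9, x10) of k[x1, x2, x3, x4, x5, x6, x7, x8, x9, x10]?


Graded Nakayama: mu(m^d) = dim_k (m^d/m^(d+1)) = #degree-3 monomials in 10 vars
C(n+d-1,d)=C(12,3)=220


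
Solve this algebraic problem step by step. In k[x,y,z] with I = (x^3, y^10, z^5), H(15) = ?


Need i<3, j<10, k<5 with i+j+k=15.
For each i, j ranges over max(0,15-i-4)..min(9,15-i):
  i=0: j in [11,9] -> 0
  i=1: j in [10,9] -> 0
  i=2: j in [9,9] -> 1
H(15) = 0+0+1 = 1


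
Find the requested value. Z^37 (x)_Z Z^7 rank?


rank(M(x)N) = rank(M)*rank(N)
37*7 = 259


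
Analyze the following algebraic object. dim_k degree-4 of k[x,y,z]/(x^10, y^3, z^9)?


Need i<10, j<3, k<9 with i+j+k=4.
For each i, j ranges over max(0,4-i-8)..min(2,4-i):
  i=0: j in [0,2] -> 3
  i=1: j in [0,2] -> 3
  i=2: j in [0,2] -> 3
  i=3: j in [0,1] -> 2
  i=4: j in [0,0] -> 1
H(4) = 3+3+3+2+1 = 12


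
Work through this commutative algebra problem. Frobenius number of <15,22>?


gcd(15,22)=1 => F=ab-a-b=15*22-15-22=330-37=293


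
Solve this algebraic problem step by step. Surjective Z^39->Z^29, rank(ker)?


rank(ker) = 39-29 = 10


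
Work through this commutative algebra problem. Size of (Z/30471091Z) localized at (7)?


7-primary part: 30471091=7^7*37
Size=7^7=823543


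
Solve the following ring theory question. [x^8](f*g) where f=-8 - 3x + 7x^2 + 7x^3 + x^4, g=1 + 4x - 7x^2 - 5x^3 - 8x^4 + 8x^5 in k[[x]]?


[x^8] = sum a_i*b_j, i+j=8
  7*8=56
  1*-8=-8
Sum=48


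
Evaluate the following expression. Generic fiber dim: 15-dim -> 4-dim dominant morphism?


dim(fiber)=dim(X)-dim(Y)=15-4=11


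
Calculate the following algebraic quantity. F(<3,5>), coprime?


gcd(3,5)=1 => F=ab-a-b=3*5-3-5=15-8=7


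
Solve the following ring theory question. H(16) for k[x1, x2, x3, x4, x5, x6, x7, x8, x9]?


C(d+n-1,n-1)=C(24,8)=735471


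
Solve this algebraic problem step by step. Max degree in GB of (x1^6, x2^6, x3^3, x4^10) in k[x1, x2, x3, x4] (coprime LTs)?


Pure powers, coprime LTs => already GB.
Degrees: 6, 6, 3, 10
Max=10


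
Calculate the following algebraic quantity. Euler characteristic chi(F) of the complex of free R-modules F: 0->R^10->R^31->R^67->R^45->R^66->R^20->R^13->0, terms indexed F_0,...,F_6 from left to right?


chi = sum (-1)^i * rank:
(-1)^0*10=10
(-1)^1*31=-31
(-1)^2*67=67
(-1)^3*45=-45
(-1)^4*66=66
(-1)^5*20=-20
(-1)^6*13=13
chi=60


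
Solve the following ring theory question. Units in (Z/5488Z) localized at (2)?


Local ring = Z/16Z.
phi(16) = 2^3*(2-1) = 8


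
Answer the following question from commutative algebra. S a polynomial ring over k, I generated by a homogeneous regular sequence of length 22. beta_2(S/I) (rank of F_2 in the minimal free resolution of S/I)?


Regular sequence => Koszul complex is the minimal free resolution.
Syz_1 minimally generated by Koszul relations f_i*e_j - f_j*e_i (i<j): mu(Syz_1) = beta_2 = C(m,2) = m(m-1)/2
m=22
22*21/2 = 231


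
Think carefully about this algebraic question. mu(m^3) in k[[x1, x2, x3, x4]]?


C(n+d-1,d)=C(6,3)=20


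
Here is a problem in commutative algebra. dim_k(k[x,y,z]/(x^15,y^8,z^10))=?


Basis: x^iy^jz^k, i<15,j<8,k<10
15*8*10=1200


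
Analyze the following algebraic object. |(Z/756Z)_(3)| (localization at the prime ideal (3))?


3-primary part: 756=3^3*28
Size=3^3=27


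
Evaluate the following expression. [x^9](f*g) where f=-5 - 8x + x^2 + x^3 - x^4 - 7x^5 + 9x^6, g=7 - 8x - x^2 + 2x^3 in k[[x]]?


[x^9] = sum a_i*b_j, i+j=9
  9*2=18
Sum=18


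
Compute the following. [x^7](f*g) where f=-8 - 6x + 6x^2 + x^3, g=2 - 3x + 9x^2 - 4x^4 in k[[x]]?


[x^7] = sum a_i*b_j, i+j=7
  1*-4=-4
Sum=-4


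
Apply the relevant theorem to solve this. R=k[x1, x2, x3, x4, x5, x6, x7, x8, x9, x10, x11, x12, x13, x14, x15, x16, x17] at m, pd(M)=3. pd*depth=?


pd+depth=17
depth=17-3=14
pd*depth=3*14=42


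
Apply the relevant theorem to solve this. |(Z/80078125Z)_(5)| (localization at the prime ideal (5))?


5-primary part: 80078125=5^9*41
Size=5^9=1953125


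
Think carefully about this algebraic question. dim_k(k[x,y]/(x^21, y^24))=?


Basis: x^i*y^j, i<21, j<24
21*24=504


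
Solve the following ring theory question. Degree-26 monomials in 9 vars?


C(d+n-1,n-1)=C(34,8)=18156204


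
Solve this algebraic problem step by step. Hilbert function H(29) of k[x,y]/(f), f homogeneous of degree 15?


H(t)=d for t>=d-1.
d=15, t=29
H(29)=15


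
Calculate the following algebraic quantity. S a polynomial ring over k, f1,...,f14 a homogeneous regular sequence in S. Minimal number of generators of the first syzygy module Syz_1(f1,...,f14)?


Regular sequence => Koszul complex is the minimal free resolution.
Syz_1 minimally generated by Koszul relations f_i*e_j - f_j*e_i (i<j): mu(Syz_1) = beta_2 = C(m,2) = m(m-1)/2
m=14
14*13/2 = 91


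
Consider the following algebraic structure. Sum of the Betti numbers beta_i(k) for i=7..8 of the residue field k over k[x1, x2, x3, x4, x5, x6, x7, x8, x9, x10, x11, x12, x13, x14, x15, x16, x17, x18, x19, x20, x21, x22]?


Koszul resolution: beta_i(k)=C(n,i), n=22
C(22,7)=170544, C(22,8)=319770
Sum=490314


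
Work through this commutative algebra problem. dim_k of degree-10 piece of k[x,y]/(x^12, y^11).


k[x,y], I = (x^12, y^11), d = 10
Need i < 12 and d-i < 11.
Range: 0 <= i <= 10.
H(10) = 11


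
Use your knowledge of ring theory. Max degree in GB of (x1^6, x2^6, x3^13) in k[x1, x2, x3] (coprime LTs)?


Pure powers, coprime LTs => already GB.
Degrees: 6, 6, 13
Max=13


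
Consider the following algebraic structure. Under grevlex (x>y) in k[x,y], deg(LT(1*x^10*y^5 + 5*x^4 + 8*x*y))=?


LT: 1*x^10*y^5
deg_x=10, deg_y=5
Total=10+5=15


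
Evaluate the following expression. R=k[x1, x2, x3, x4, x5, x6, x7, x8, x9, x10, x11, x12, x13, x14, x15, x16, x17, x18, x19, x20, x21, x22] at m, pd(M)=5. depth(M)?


pd+depth=depth(R)=22
depth=22-5=17


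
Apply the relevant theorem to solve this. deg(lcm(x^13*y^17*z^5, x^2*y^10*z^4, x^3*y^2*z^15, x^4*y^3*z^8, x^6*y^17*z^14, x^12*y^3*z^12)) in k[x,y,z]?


lcm = componentwise max:
x: max(13,2,3,4,6,12)=13
y: max(17,10,2,3,17,3)=17
z: max(5,4,15,8,14,12)=15
Total=13+17+15=45


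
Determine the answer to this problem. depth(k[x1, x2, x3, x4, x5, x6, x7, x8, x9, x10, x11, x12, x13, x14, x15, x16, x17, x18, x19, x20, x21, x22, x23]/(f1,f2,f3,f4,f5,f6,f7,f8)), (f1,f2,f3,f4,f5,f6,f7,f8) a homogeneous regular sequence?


depth(R)=23
depth(R/I)=23-8=15


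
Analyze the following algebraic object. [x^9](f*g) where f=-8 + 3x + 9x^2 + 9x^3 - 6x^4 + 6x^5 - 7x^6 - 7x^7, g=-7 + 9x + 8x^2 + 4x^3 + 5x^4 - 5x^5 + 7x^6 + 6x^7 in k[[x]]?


[x^9] = sum a_i*b_j, i+j=9
  9*6=54
  9*7=63
  -6*-5=30
  6*5=30
  -7*4=-28
  -7*8=-56
Sum=93


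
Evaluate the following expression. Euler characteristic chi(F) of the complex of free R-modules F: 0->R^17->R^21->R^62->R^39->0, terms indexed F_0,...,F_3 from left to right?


chi = sum (-1)^i * rank:
(-1)^0*17=17
(-1)^1*21=-21
(-1)^2*62=62
(-1)^3*39=-39
chi=19
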